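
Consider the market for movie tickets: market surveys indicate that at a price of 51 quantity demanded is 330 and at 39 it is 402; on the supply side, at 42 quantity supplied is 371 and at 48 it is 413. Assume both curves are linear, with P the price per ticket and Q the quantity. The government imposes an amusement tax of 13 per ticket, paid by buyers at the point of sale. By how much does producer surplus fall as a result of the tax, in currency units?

Demand slope: (402 − 330)/(39 − 51) = -6, so Qd = 636 − 6P.
Supply slope: (413 − 371)/(48 − 42) = 7, so Qs = 7P + 77.
Without the tax, 636 − 6P = 7P + 77 gives 13P = 559, so P* = 43 and Q* = 378.
With the tax collected from buyers, demand (in seller-price terms) shifts: Qd = 636 − 6(P + 13).
New equilibrium: buyers pay 50, suppliers receive 37, Q = 336. (Wedge: Pb − Ps = 13.)
ΔPS is the trapezoid between Q = 336 and Q = 378 of height 6: ½ · (378 + 336) · 6 = 2142.

Producer surplus falls by 2142.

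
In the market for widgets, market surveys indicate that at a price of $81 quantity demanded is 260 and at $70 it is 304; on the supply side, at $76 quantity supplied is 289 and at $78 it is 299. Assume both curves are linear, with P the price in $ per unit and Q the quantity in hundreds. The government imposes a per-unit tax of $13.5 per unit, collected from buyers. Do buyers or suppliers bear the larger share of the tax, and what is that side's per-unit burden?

Buyers bear the larger share: $7.5 per unit.

Demand slope: (304 − 260)/(70 − 81) = -4, so Qd = 584 − 4P.
Supply slope: (299 − 289)/(78 − 76) = 5, so Qs = 5P − 91.
Without the tax, 584 − 4P = 5P − 91 gives 9P = 675, so P* = $75 and Q* = 284.
With the tax collected from buyers, demand (in seller-price terms) shifts: Qd = 584 − 4(P + 13.5).
New equilibrium: buyers pay $82.5, suppliers receive $69, Q = 254. (Wedge: Pb − Ps = 13.5.)
Per-unit burden: buyers $7.5, suppliers $6.
Buyers take the larger share because demand is less price-elastic here (demand slope 4 vs supply slope 5).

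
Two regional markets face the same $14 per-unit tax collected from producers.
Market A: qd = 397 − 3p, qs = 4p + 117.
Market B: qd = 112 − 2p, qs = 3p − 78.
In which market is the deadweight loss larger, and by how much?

Market A, by $50.4.

Market A: pre-tax p* = $40, q* = 277; post-tax q = 253; deadweight loss = $168.
Market B: pre-tax p* = $38, q* = 36; post-tax q = 19.2; deadweight loss = $117.6.
Difference: $168 vs $117.6 → market A is larger by $50.4.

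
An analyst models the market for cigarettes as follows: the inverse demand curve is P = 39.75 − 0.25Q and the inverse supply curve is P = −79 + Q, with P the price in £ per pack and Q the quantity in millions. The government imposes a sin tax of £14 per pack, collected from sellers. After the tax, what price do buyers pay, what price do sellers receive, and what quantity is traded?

Inverting to Q(P) form: Qd = 159 − 4P; Qs = P + 79.
Without the tax, 159 − 4P = P + 79 gives 5P = 80, so P* = £16 and Q* = 95.
With the tax collected from sellers, supply shifts: Qs = (P − 14) + 79.
New equilibrium: buyers pay £18.8, sellers receive £4.8, Q = 83.8. (Wedge: Pb − Ps = 14.)
The less price-elastic side of the market bears the larger share of a per-unit tax.

Buyers pay £18.8; sellers receive £4.8; quantity = 83.8.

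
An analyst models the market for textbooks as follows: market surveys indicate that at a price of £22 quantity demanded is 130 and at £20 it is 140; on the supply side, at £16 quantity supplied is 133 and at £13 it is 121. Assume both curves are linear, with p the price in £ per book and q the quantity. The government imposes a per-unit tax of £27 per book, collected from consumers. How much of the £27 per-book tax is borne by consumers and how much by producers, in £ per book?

Consumers bear £12 per book; producers bear £15 per book.

Demand slope: (140 − 130)/(20 − 22) = -5, so qd = 240 − 5p.
Supply slope: (121 − 133)/(13 − 16) = 4, so qs = 4p + 69.
Before the tax: set 240 − 5p = 4p + 69 → p* = £19, q* = 145.
With the tax collected from consumers, demand (in seller-price terms) shifts: qd = 240 − 5(p + 27).
New equilibrium: consumers pay £31, producers receive £4, q = 85. (Wedge: pb − ps = 27.)
Burden on consumers: £12; on producers: £15. (They sum to £27.)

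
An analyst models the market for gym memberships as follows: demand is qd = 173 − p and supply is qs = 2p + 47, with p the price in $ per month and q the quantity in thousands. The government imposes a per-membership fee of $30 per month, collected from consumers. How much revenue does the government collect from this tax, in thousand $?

Tax revenue = $3330 thousand.

Before the tax: set 173 − p = 2p + 47 → p* = $42, q* = 131.
With the tax collected from consumers, demand (in seller-price terms) shifts: qd = 173 − (p + 30).
Solving gives q = 111 with consumers paying $62 and sellers receiving $32 (the $30 wedge).
Revenue = t · Q = 30 · 111 = $3330.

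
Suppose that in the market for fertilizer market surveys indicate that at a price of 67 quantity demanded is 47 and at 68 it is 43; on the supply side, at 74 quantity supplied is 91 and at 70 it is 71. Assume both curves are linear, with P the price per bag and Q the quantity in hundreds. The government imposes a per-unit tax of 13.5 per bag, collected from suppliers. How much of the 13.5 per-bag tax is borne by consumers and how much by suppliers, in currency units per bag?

Demand slope: (43 − 47)/(68 − 67) = -4, so Qd = 315 − 4P.
Supply slope: (71 − 91)/(70 − 74) = 5, so Qs = 5P − 279.
Before the tax: set 315 − 4P = 5P − 279 → P* = 66, Q* = 51.
With the tax collected from suppliers, supply shifts: Qs = 5(P − 13.5) − 279.
New equilibrium: consumers pay 73.5, suppliers receive 60, Q = 21. (Wedge: Pb − Ps = 13.5.)
Burden on consumers: 7.5; on suppliers: 6. (They sum to 13.5.)
The less price-elastic side of the market bears the larger share of a per-unit tax.

Consumers bear 7.5 per bag; suppliers bear 6 per bag.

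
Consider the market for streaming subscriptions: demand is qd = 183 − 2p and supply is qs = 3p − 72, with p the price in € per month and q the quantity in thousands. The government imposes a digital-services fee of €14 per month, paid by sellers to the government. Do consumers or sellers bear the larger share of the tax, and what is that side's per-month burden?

Consumers bear the larger share: €8.4 per month.

Without the tax, 183 − 2p = 3p − 72 gives 5p = 255, so p* = €51 and q* = 81.
With the tax collected from sellers, supply shifts: qs = 3(p − 14) − 72.
New equilibrium: consumers pay €59.4, sellers receive €45.4, q = 64.2. (Wedge: pb − ps = 14.)
Per-month burden: consumers €8.4, sellers €5.6.
Consumers take the larger share because demand is less price-elastic here (demand slope 2 vs supply slope 3).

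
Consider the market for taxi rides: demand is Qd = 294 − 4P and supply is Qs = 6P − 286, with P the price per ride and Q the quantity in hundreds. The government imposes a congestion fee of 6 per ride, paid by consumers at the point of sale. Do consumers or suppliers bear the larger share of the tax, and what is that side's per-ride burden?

Consumers bear the larger share: 3.6 per ride.

Before the tax: set 294 − 4P = 6P − 286 → P* = 58, Q* = 62.
With the tax collected from consumers, demand (in seller-price terms) shifts: Qd = 294 − 4(P + 6).
New equilibrium: consumers pay 61.6, suppliers receive 55.6, Q = 47.6. (Wedge: Pb − Ps = 6.)
Per-ride burden: consumers 3.6, suppliers 2.4.
Consumers take the larger share because demand is less price-elastic here (demand slope 4 vs supply slope 6).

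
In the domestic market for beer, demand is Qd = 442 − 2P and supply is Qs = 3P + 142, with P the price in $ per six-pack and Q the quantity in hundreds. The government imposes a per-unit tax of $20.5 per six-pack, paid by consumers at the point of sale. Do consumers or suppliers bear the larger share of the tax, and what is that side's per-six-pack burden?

Without the tax, 442 − 2P = 3P + 142 gives 5P = 300, so P* = $60 and Q* = 322.
With the tax collected from consumers, demand (in seller-price terms) shifts: Qd = 442 − 2(P + 20.5).
New equilibrium: consumers pay $72.3, suppliers receive $51.8, Q = 297.4. (Wedge: Pb − Ps = 20.5.)
Per-six-pack burden: consumers $12.3, suppliers $8.2.
Consumers take the larger share because demand is less price-elastic here (demand slope 2 vs supply slope 3).

Consumers bear the larger share: $12.3 per six-pack.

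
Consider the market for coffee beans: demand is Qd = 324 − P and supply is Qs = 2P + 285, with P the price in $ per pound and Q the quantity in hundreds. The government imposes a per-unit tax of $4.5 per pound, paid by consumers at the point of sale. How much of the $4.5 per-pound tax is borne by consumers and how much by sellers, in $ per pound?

Without the tax, 324 − P = 2P + 285 gives 3P = 39, so P* = $13 and Q* = 311.
With the tax collected from consumers, demand (in seller-price terms) shifts: Qd = 324 − (P + 4.5).
Solving gives Q = 308 with consumers paying $16 and sellers receiving $11.5 (the $4.5 wedge).
Burden on consumers: $3; on sellers: $1.5. (They sum to $4.5.)
The less price-elastic side of the market bears the larger share of a per-unit tax.

Consumers bear $3 per pound; sellers bear $1.5 per pound.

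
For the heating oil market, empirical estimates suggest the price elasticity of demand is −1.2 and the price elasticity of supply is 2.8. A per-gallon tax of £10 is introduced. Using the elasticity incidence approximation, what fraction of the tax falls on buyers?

Incidence ratio: buyers' share ≈ εs / (εs + |εd|) = 2.8 / (2.8 + 1.2) = 0.7.
Supply is the more elastic side, so buyers bear the larger share.

Buyers' share ≈ 0.7.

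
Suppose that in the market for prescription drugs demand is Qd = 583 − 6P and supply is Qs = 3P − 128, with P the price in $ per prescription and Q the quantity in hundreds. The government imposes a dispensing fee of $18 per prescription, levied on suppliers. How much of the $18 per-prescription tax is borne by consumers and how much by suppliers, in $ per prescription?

Without the tax, 583 − 6P = 3P − 128 gives 9P = 711, so P* = $79 and Q* = 109.
With the tax collected from suppliers, supply shifts: Qs = 3(P − 18) − 128.
Solving gives Q = 73 with consumers paying $85 and suppliers receiving $67 (the $18 wedge).
Burden on consumers: $6; on suppliers: $12. (They sum to $18.)

Consumers bear $6 per prescription; suppliers bear $12 per prescription.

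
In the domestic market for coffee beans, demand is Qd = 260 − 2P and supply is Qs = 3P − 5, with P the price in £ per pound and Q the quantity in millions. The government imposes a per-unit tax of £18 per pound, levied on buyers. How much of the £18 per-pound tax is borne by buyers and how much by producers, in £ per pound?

Without the tax, 260 − 2P = 3P − 5 gives 5P = 265, so P* = £53 and Q* = 154.
With the tax collected from buyers, demand (in seller-price terms) shifts: Qd = 260 − 2(P + 18).
New equilibrium: buyers pay £63.8, producers receive £45.8, Q = 132.4. (Wedge: Pb − Ps = 18.)
Burden on buyers: £10.8; on producers: £7.2. (They sum to £18.)
The less price-elastic side of the market bears the larger share of a per-unit tax.

Buyers bear £10.8 per pound; producers bear £7.2 per pound.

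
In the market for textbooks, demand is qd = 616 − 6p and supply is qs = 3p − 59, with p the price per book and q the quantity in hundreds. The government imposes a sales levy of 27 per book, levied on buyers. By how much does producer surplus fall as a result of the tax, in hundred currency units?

Before the tax: set 616 − 6p = 3p − 59 → p* = 75, q* = 166.
With the tax collected from buyers, demand (in seller-price terms) shifts: qd = 616 − 6(p + 27).
New equilibrium: buyers pay 84, producers receive 57, q = 112. (Wedge: pb − ps = 27.)
ΔPS is the trapezoid between Q = 112 and Q = 166 of height 18: ½ · (166 + 112) · 18 = 2502.

Producer surplus falls by 2502 hundred.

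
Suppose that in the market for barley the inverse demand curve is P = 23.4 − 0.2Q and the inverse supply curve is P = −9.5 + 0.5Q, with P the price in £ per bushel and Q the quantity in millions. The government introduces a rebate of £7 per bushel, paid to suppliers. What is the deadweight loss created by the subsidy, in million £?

Rewrite in direct form: Qd = 117 − 5P and Qs = 2P + 19.
Without the subsidy, 117 − 5P = 2P + 19 gives 7P = 98, so P* = £14 and Q* = 47.
With a per-unit subsidy paid to suppliers, each receives P + 7 per unit sold, so supply becomes Qs = 2(P + 7) + 19.
Solving gives Q = 57 with buyers paying £12 and suppliers receiving £19 (the £7 wedge).
Quantity rises by |ΔQ| = |47 − 57| = 10.
DWL = ½ · t · |ΔQ| = ½ · 7 · 10 = £35.

Deadweight loss = £35 million.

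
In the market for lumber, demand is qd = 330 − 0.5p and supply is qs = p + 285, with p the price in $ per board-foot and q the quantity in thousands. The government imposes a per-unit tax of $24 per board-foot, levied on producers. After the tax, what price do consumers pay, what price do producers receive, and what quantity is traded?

Before the tax: set 330 − 0.5p = p + 285 → p* = $30, q* = 315.
With the tax collected from producers, supply shifts: qs = (p − 24) + 285.
New equilibrium: consumers pay $46, producers receive $22, q = 307. (Wedge: pb − ps = 24.)

Consumers pay $46; producers receive $22; quantity = 307.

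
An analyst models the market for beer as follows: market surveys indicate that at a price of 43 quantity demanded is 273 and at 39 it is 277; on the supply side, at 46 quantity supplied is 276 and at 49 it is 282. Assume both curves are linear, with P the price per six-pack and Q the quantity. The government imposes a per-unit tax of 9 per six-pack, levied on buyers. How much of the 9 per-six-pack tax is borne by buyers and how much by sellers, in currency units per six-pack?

Demand slope: (277 − 273)/(39 − 43) = -1, so Qd = 316 − P.
Supply slope: (282 − 276)/(49 − 46) = 2, so Qs = 2P + 184.
Before the tax: set 316 − P = 2P + 184 → P* = 44, Q* = 272.
With the tax collected from buyers, demand (in seller-price terms) shifts: Qd = 316 − (P + 9).
Solving gives Q = 266 with buyers paying 50 and sellers receiving 41 (the 9 wedge).
Burden on buyers: 6; on sellers: 3. (They sum to 9.)
The less price-elastic side of the market bears the larger share of a per-unit tax.

Buyers bear 6 per six-pack; sellers bear 3 per six-pack.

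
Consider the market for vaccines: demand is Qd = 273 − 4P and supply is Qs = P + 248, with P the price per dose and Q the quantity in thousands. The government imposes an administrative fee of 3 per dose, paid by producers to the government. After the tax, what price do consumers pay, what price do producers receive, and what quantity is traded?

Consumers pay 5.6; producers receive 2.6; quantity = 250.6.

Without the tax, 273 − 4P = P + 248 gives 5P = 25, so P* = 5 and Q* = 253.
With the tax collected from producers, supply shifts: Qs = (P − 3) + 248.
New equilibrium: consumers pay 5.6, producers receive 2.6, Q = 250.6. (Wedge: Pb − Ps = 3.)
The less price-elastic side of the market bears the larger share of a per-unit tax.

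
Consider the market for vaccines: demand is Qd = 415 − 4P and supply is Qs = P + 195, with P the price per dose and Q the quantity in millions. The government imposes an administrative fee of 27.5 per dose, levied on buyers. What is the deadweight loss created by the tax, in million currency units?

Before the tax: set 415 − 4P = P + 195 → P* = 44, Q* = 239.
With the tax collected from buyers, demand (in seller-price terms) shifts: Qd = 415 − 4(P + 27.5).
New equilibrium: buyers pay 49.5, suppliers receive 22, Q = 217. (Wedge: Pb − Ps = 27.5.)
Quantity falls by |ΔQ| = |239 − 217| = 22.
DWL = ½ · t · |ΔQ| = ½ · 27.5 · 22 = 302.5.

Deadweight loss = 302.5 million.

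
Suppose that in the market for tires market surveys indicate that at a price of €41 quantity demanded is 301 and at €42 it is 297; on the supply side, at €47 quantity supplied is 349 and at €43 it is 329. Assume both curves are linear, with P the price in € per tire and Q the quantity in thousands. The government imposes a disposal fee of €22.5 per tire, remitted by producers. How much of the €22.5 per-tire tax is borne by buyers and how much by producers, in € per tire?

Buyers bear €12.5 per tire; producers bear €10 per tire.

Demand slope: (297 − 301)/(42 − 41) = -4, so Qd = 465 − 4P.
Supply slope: (329 − 349)/(43 − 47) = 5, so Qs = 5P + 114.
Before the tax: set 465 − 4P = 5P + 114 → P* = €39, Q* = 309.
With the tax collected from producers, supply shifts: Qs = 5(P − 22.5) + 114.
New equilibrium: buyers pay €51.5, producers receive €29, Q = 259. (Wedge: Pb − Ps = 22.5.)
Burden on buyers: €12.5; on producers: €10. (They sum to €22.5.)
The less price-elastic side of the market bears the larger share of a per-unit tax.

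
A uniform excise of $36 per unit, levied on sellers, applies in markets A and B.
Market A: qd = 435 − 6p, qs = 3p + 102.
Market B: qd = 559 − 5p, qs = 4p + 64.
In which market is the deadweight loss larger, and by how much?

Market A: pre-tax p* = $37, q* = 213; post-tax q = 141; deadweight loss = $1296.
Market B: pre-tax p* = $55, q* = 284; post-tax q = 204; deadweight loss = $1440.
Difference: $1296 vs $1440 → market B is larger by $144.

Market B, by $144.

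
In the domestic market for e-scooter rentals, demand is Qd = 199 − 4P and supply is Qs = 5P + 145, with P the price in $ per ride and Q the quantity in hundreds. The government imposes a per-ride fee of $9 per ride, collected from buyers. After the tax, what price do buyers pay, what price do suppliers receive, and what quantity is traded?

Without the tax, 199 − 4P = 5P + 145 gives 9P = 54, so P* = $6 and Q* = 175.
With the tax collected from buyers, demand (in seller-price terms) shifts: Qd = 199 − 4(P + 9).
New equilibrium: buyers pay $11, suppliers receive $2, Q = 155. (Wedge: Pb − Ps = 9.)

Buyers pay $11; suppliers receive $2; quantity = 155.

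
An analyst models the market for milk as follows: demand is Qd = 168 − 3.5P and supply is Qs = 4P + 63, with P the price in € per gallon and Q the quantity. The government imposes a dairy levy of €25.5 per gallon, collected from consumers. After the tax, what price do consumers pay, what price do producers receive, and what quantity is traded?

Consumers pay €27.6; producers receive €2.1; quantity = 71.4.

Without the tax, 168 − 3.5P = 4P + 63 gives 7.5P = 105, so P* = €14 and Q* = 119.
With the tax collected from consumers, demand (in seller-price terms) shifts: Qd = 168 − 3.5(P + 25.5).
Solving gives Q = 71.4 with consumers paying €27.6 and producers receiving €2.1 (the €25.5 wedge).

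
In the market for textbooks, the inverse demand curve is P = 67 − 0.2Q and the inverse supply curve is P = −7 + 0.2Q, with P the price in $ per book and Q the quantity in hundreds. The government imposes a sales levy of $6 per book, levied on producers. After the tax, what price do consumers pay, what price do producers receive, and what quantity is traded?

Consumers pay $33; producers receive $27; quantity = 170.

Inverting to Q(P) form: Qd = 335 − 5P; Qs = 5P + 35.
Before the tax: set 335 − 5P = 5P + 35 → P* = $30, Q* = 185.
With the tax collected from producers, supply shifts: Qs = 5(P − 6) + 35.
Solving gives Q = 170 with consumers paying $33 and producers receiving $27 (the $6 wedge).
The less price-elastic side of the market bears the larger share of a per-unit tax.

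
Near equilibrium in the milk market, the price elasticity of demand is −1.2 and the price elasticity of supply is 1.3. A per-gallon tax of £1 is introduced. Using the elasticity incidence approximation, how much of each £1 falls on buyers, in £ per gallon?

Incidence ratio: buyers' share ≈ εs / (εs + |εd|) = 1.3 / (1.3 + 1.2) = 0.52.
So buyers bear ≈ 0.52 × £1 = £0.52; sellers bear £0.48.

Buyers bear ≈ £0.52 per gallon.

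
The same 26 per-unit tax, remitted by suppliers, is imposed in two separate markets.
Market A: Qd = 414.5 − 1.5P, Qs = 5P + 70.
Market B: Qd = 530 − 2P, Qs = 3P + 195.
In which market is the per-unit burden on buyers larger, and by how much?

Market A, by 4.4.

Market A: pre-tax P* = 53, Q* = 335; post-tax Q = 305; per-unit burden on buyers = 20.
Market B: pre-tax P* = 67, Q* = 396; post-tax Q = 364.8; per-unit burden on buyers = 15.6.
Difference: 20 vs 15.6 → market A is larger by 4.4.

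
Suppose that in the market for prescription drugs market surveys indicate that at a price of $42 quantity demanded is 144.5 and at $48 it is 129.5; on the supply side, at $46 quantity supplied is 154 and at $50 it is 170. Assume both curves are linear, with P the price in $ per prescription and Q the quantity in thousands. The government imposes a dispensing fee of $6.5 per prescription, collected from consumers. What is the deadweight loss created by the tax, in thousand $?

Demand slope: (129.5 − 144.5)/(48 − 42) = -2.5, so Qd = 249.5 − 2.5P.
Supply slope: (170 − 154)/(50 − 46) = 4, so Qs = 4P − 30.
Without the tax, 249.5 − 2.5P = 4P − 30 gives 6.5P = 279.5, so P* = $43 and Q* = 142.
With the tax collected from consumers, demand (in seller-price terms) shifts: Qd = 249.5 − 2.5(P + 6.5).
Solving gives Q = 132 with consumers paying $47 and sellers receiving $40.5 (the $6.5 wedge).
Quantity falls by |ΔQ| = |142 − 132| = 10.
DWL = ½ · t · |ΔQ| = ½ · 6.5 · 10 = $32.5.

Deadweight loss = $32.5 thousand.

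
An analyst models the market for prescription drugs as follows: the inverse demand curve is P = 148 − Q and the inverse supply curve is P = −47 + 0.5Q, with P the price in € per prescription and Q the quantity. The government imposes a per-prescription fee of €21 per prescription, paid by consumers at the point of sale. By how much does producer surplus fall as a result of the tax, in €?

Producer surplus falls by €861.

Rewrite in direct form: Qd = 148 − P and Qs = 2P + 94.
Without the tax, 148 − P = 2P + 94 gives 3P = 54, so P* = €18 and Q* = 130.
With the tax collected from consumers, demand (in seller-price terms) shifts: Qd = 148 − (P + 21).
Solving gives Q = 116 with consumers paying €32 and suppliers receiving €11 (the €21 wedge).
ΔPS is the trapezoid between Q = 116 and Q = 130 of height €7: ½ · (130 + 116) · 7 = €861.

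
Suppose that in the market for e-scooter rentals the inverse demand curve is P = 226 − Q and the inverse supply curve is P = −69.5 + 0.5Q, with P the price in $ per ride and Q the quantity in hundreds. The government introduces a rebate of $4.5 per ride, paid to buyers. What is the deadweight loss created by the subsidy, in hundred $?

Deadweight loss = $6.75 hundred.

Rewrite in direct form: Qd = 226 − P and Qs = 2P + 139.
Before the subsidy: set 226 − P = 2P + 139 → P* = $29, Q* = 197.
With a per-unit subsidy paid to buyers, each effectively pays P − 4.5, so demand becomes Qd = 226 − (P − 4.5).
Solving gives Q = 200 with buyers paying $26 and producers receiving $30.5 (the $4.5 wedge).
Quantity rises by |ΔQ| = |197 − 200| = 3.
DWL = ½ · t · |ΔQ| = ½ · 4.5 · 3 = $6.75.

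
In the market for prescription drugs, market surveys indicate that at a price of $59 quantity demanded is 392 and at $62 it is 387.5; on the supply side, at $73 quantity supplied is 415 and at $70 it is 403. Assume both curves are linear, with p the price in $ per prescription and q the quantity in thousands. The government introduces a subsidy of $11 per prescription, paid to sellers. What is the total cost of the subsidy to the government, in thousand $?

Government outlay = $4345 thousand.

Demand slope: (387.5 − 392)/(62 − 59) = -1.5, so qd = 480.5 − 1.5p.
Supply slope: (403 − 415)/(70 − 73) = 4, so qs = 4p + 123.
Before the subsidy: set 480.5 − 1.5p = 4p + 123 → p* = $65, q* = 383.
With a per-unit subsidy paid to sellers, each receives p + 11 per unit sold, so supply becomes qs = 4(p + 11) + 123.
Solving gives q = 395 with consumers paying $57 and sellers receiving $68 (the $11 wedge).
Outlay = t · Q = 11 · 395 = $4345.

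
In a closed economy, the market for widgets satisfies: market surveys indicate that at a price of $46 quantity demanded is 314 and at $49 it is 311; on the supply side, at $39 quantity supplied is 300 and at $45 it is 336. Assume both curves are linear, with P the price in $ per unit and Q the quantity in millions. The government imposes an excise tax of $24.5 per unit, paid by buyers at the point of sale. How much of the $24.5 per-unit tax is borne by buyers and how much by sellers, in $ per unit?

Demand slope: (311 − 314)/(49 − 46) = -1, so Qd = 360 − P.
Supply slope: (336 − 300)/(45 − 39) = 6, so Qs = 6P + 66.
Without the tax, 360 − P = 6P + 66 gives 7P = 294, so P* = $42 and Q* = 318.
With the tax collected from buyers, demand (in seller-price terms) shifts: Qd = 360 − (P + 24.5).
New equilibrium: buyers pay $63, sellers receive $38.5, Q = 297. (Wedge: Pb − Ps = 24.5.)
Burden on buyers: $21; on sellers: $3.5. (They sum to $24.5.)
The less price-elastic side of the market bears the larger share of a per-unit tax.

Buyers bear $21 per unit; sellers bear $3.5 per unit.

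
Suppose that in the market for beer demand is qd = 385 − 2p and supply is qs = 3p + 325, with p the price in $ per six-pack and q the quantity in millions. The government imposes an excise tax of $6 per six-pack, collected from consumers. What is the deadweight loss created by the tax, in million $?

Without the tax, 385 − 2p = 3p + 325 gives 5p = 60, so p* = $12 and q* = 361.
With the tax collected from consumers, demand (in seller-price terms) shifts: qd = 385 − 2(p + 6).
New equilibrium: consumers pay $15.6, sellers receive $9.6, q = 353.8. (Wedge: pb − ps = 6.)
Quantity falls by |ΔQ| = |361 − 353.8| = 7.2.
DWL = ½ · t · |ΔQ| = ½ · 6 · 7.2 = $21.6.

Deadweight loss = $21.6 million.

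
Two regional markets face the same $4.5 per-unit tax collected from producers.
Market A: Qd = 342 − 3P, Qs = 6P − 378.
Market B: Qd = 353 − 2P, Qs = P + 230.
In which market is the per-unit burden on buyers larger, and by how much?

Market A: pre-tax P* = $80, Q* = 102; post-tax Q = 93; per-unit burden on buyers = $3.
Market B: pre-tax P* = $41, Q* = 271; post-tax Q = 268; per-unit burden on buyers = $1.5.
Difference: $3 vs $1.5 → market A is larger by $1.5.

Market A, by $1.5.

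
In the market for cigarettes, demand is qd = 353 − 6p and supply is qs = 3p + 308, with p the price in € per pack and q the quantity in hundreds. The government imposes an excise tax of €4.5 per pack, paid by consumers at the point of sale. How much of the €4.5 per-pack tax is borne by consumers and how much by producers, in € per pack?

Consumers bear €1.5 per pack; producers bear €3 per pack.

Without the tax, 353 − 6p = 3p + 308 gives 9p = 45, so p* = €5 and q* = 323.
With the tax collected from consumers, demand (in seller-price terms) shifts: qd = 353 − 6(p + 4.5).
New equilibrium: consumers pay €6.5, producers receive €2, q = 314. (Wedge: pb − ps = 4.5.)
Burden on consumers: €1.5; on producers: €3. (They sum to €4.5.)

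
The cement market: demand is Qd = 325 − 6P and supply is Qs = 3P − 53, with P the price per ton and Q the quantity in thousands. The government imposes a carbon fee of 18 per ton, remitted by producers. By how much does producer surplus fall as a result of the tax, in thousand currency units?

Producer surplus falls by 660 thousand.

Without the tax, 325 − 6P = 3P − 53 gives 9P = 378, so P* = 42 and Q* = 73.
With the tax collected from producers, supply shifts: Qs = 3(P − 18) − 53.
Solving gives Q = 37 with consumers paying 48 and producers receiving 30 (the 18 wedge).
ΔPS is the trapezoid between Q = 37 and Q = 73 of height 12: ½ · (73 + 37) · 12 = 660.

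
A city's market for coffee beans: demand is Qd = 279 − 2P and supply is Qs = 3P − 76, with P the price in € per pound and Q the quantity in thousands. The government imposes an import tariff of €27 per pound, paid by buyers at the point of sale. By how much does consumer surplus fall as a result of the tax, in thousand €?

Consumer surplus falls by €1956.96 thousand.

Before the tax: set 279 − 2P = 3P − 76 → P* = €71, Q* = 137.
With the tax collected from buyers, demand (in seller-price terms) shifts: Qd = 279 − 2(P + 27).
Solving gives Q = 104.6 with buyers paying €87.2 and suppliers receiving €60.2 (the €27 wedge).
ΔCS is the trapezoid between Q = 104.6 and Q = 137 of height €16.2: ½ · (137 + 104.6) · 16.2 = €1956.96.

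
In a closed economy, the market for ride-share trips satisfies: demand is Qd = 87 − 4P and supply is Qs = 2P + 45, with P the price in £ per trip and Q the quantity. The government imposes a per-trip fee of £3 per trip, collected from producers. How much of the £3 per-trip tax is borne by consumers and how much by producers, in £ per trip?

Consumers bear £1 per trip; producers bear £2 per trip.

Before the tax: set 87 − 4P = 2P + 45 → P* = £7, Q* = 59.
With the tax collected from producers, supply shifts: Qs = 2(P − 3) + 45.
Solving gives Q = 55 with consumers paying £8 and producers receiving £5 (the £3 wedge).
Burden on consumers: £1; on producers: £2. (They sum to £3.)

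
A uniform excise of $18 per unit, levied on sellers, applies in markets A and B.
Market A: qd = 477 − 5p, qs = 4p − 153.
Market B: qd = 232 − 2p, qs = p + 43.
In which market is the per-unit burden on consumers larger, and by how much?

Market A, by $2.

Market A: pre-tax p* = $70, q* = 127; post-tax q = 87; per-unit burden on consumers = $8.
Market B: pre-tax p* = $63, q* = 106; post-tax q = 94; per-unit burden on consumers = $6.
Difference: $8 vs $6 → market A is larger by $2.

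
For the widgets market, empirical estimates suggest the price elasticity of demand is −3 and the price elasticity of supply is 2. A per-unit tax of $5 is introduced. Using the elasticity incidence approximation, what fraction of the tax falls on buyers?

Buyers' share ≈ 0.4.

Incidence ratio: buyers' share ≈ εs / (εs + |εd|) = 2 / (2 + 3) = 0.4.
Supply is the less elastic side, so buyers bear the smaller share.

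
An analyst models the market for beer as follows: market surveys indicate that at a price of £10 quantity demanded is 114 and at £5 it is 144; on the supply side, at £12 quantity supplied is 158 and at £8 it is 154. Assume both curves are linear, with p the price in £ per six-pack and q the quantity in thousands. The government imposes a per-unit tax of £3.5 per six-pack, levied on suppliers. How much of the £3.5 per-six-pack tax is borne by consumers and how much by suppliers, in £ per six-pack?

Demand slope: (144 − 114)/(5 − 10) = -6, so qd = 174 − 6p.
Supply slope: (154 − 158)/(8 − 12) = 1, so qs = p + 146.
Before the tax: set 174 − 6p = p + 146 → p* = £4, q* = 150.
With the tax collected from suppliers, supply shifts: qs = (p − 3.5) + 146.
Solving gives q = 147 with consumers paying £4.5 and suppliers receiving £1 (the £3.5 wedge).
Burden on consumers: £0.5; on suppliers: £3. (They sum to £3.5.)

Consumers bear £0.5 per six-pack; suppliers bear £3 per six-pack.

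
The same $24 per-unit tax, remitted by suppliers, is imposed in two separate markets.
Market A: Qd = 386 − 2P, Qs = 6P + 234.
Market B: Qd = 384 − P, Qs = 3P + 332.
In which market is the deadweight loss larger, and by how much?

Market A: pre-tax P* = $19, Q* = 348; post-tax Q = 312; deadweight loss = $432.
Market B: pre-tax P* = $13, Q* = 371; post-tax Q = 353; deadweight loss = $216.
Difference: $432 vs $216 → market A is larger by $216.

Market A, by $216.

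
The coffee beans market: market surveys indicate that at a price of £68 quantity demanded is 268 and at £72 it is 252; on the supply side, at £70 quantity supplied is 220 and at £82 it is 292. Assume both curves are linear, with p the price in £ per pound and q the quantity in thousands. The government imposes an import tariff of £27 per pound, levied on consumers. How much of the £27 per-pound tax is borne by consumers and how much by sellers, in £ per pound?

Consumers bear £16.2 per pound; sellers bear £10.8 per pound.

Demand slope: (252 − 268)/(72 − 68) = -4, so qd = 540 − 4p.
Supply slope: (292 − 220)/(82 − 70) = 6, so qs = 6p − 200.
Before the tax: set 540 − 4p = 6p − 200 → p* = £74, q* = 244.
With the tax collected from consumers, demand (in seller-price terms) shifts: qd = 540 − 4(p + 27).
Solving gives q = 179.2 with consumers paying £90.2 and sellers receiving £63.2 (the £27 wedge).
Burden on consumers: £16.2; on sellers: £10.8. (They sum to £27.)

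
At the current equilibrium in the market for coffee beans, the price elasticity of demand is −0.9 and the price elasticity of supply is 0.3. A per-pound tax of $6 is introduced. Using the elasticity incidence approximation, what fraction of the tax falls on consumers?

Incidence ratio: consumers' share ≈ εs / (εs + |εd|) = 0.3 / (0.3 + 0.9) = 0.25.
Supply is the less elastic side, so consumers bear the smaller share.

Consumers' share ≈ 0.25.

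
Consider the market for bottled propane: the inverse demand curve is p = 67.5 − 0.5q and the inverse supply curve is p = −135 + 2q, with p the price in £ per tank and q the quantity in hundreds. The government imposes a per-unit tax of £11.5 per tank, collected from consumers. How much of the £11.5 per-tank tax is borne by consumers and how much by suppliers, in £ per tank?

Consumers bear £2.3 per tank; suppliers bear £9.2 per tank.

Inverting to q(p) form: qd = 135 − 2p; qs = 0.5p + 67.5.
Before the tax: set 135 − 2p = 0.5p + 67.5 → p* = £27, q* = 81.
With the tax collected from consumers, demand (in seller-price terms) shifts: qd = 135 − 2(p + 11.5).
New equilibrium: consumers pay £29.3, suppliers receive £17.8, q = 76.4. (Wedge: pb − ps = 11.5.)
Burden on consumers: £2.3; on suppliers: £9.2. (They sum to £11.5.)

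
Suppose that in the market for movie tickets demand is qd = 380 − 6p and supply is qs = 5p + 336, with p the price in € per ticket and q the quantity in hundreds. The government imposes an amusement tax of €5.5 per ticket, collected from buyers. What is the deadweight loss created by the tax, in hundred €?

Deadweight loss = €41.25 hundred.

Before the tax: set 380 − 6p = 5p + 336 → p* = €4, q* = 356.
With the tax collected from buyers, demand (in seller-price terms) shifts: qd = 380 − 6(p + 5.5).
Solving gives q = 341 with buyers paying €6.5 and suppliers receiving €1 (the €5.5 wedge).
Quantity falls by |ΔQ| = |356 − 341| = 15.
DWL = ½ · t · |ΔQ| = ½ · 5.5 · 15 = €41.25.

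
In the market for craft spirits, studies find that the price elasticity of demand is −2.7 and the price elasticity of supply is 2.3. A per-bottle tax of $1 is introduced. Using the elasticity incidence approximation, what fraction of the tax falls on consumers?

Incidence ratio: consumers' share ≈ εs / (εs + |εd|) = 2.3 / (2.3 + 2.7) = 0.46.
Supply is the less elastic side, so consumers bear the smaller share.

Consumers' share ≈ 0.46.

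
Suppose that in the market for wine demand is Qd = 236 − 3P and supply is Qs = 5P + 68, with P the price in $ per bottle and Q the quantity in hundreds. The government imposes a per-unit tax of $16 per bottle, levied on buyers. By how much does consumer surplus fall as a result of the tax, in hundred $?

Consumer surplus falls by $1580 hundred.

Without the tax, 236 − 3P = 5P + 68 gives 8P = 168, so P* = $21 and Q* = 173.
With the tax collected from buyers, demand (in seller-price terms) shifts: Qd = 236 − 3(P + 16).
New equilibrium: buyers pay $31, suppliers receive $15, Q = 143. (Wedge: Pb − Ps = 16.)
ΔCS is the trapezoid between Q = 143 and Q = 173 of height $10: ½ · (173 + 143) · 10 = $1580.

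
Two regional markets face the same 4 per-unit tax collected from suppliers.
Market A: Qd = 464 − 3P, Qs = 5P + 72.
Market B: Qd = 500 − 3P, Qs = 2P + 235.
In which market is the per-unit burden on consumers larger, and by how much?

Market A: pre-tax P* = 49, Q* = 317; post-tax Q = 309.5; per-unit burden on consumers = 2.5.
Market B: pre-tax P* = 53, Q* = 341; post-tax Q = 336.2; per-unit burden on consumers = 1.6.
Difference: 2.5 vs 1.6 → market A is larger by 0.9.

Market A, by 0.9.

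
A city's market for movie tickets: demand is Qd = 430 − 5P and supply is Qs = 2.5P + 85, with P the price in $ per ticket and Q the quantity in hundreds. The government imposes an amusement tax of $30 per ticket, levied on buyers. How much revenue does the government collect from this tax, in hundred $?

Without the tax, 430 − 5P = 2.5P + 85 gives 7.5P = 345, so P* = $46 and Q* = 200.
With the tax collected from buyers, demand (in seller-price terms) shifts: Qd = 430 − 5(P + 30).
New equilibrium: buyers pay $56, producers receive $26, Q = 150. (Wedge: Pb − Ps = 30.)
Revenue = t · Q = 30 · 150 = $4500.

Tax revenue = $4500 hundred.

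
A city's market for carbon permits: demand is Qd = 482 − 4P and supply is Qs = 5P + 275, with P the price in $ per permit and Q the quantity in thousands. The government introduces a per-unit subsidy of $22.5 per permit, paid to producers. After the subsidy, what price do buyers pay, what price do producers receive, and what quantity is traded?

Buyers pay $10.5; producers receive $33; quantity = 440.

Before the subsidy: set 482 − 4P = 5P + 275 → P* = $23, Q* = 390.
With a per-unit subsidy paid to producers, each receives P + 22.5 per unit sold, so supply becomes Qs = 5(P + 22.5) + 275.
New equilibrium: buyers pay $10.5, producers receive $33, Q = 440. (Wedge: Pb − Ps = −22.5.)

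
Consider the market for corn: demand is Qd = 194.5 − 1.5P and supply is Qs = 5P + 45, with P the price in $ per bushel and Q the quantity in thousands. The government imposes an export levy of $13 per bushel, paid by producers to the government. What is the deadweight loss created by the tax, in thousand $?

Without the tax, 194.5 − 1.5P = 5P + 45 gives 6.5P = 149.5, so P* = $23 and Q* = 160.
With the tax collected from producers, supply shifts: Qs = 5(P − 13) + 45.
Solving gives Q = 145 with buyers paying $33 and producers receiving $20 (the $13 wedge).
Quantity falls by |ΔQ| = |160 − 145| = 15.
DWL = ½ · t · |ΔQ| = ½ · 13 · 15 = $97.5.

Deadweight loss = $97.5 thousand.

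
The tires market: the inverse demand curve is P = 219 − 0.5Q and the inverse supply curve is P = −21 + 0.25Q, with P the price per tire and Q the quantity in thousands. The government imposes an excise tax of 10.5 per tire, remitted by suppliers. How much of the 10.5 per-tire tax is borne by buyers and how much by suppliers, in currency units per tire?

Inverting to Q(P) form: Qd = 438 − 2P; Qs = 4P + 84.
Before the tax: set 438 − 2P = 4P + 84 → P* = 59, Q* = 320.
With the tax collected from suppliers, supply shifts: Qs = 4(P − 10.5) + 84.
Solving gives Q = 306 with buyers paying 66 and suppliers receiving 55.5 (the 10.5 wedge).
Burden on buyers: 7; on suppliers: 3.5. (They sum to 10.5.)
The less price-elastic side of the market bears the larger share of a per-unit tax.

Buyers bear 7 per tire; suppliers bear 3.5 per tire.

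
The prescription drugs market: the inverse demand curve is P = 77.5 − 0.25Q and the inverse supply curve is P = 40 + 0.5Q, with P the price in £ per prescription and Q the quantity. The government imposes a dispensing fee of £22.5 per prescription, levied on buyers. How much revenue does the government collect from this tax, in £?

Rewrite in direct form: Qd = 310 − 4P and Qs = 2P − 80.
Without the tax, 310 − 4P = 2P − 80 gives 6P = 390, so P* = £65 and Q* = 50.
With the tax collected from buyers, demand (in seller-price terms) shifts: Qd = 310 − 4(P + 22.5).
New equilibrium: buyers pay £72.5, sellers receive £50, Q = 20. (Wedge: Pb − Ps = 22.5.)
Revenue = t · Q = 22.5 · 20 = £450.

Tax revenue = £450.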